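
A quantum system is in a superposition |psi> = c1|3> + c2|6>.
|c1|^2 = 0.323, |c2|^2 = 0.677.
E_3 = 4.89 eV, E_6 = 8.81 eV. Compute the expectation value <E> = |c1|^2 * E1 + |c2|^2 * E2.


<E> = |c1|^2 * E1 + |c2|^2 * E2
= 0.323 * 4.89 + 0.677 * 8.81
= 1.5795 + 5.9644
= 7.5438 eV

7.5438


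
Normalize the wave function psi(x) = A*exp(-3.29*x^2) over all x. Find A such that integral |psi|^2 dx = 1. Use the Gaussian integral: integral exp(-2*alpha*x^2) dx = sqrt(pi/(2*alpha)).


integral |psi|^2 dx = A^2 * sqrt(pi/(2*alpha)) = 1
A^2 = sqrt(2*alpha/pi)
= sqrt(2 * 3.29 / pi)
= 1.447232
A = sqrt(1.447232)
= 1.203

1.203


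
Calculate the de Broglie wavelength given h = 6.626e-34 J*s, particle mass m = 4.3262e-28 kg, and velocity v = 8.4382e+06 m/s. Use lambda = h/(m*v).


lambda = h / (m * v)
= 6.626e-34 / (4.3262e-28 * 8.4382e+06)
= 6.626e-34 / 3.6505e-21
= 1.8151e-13 m

1.8151e-13


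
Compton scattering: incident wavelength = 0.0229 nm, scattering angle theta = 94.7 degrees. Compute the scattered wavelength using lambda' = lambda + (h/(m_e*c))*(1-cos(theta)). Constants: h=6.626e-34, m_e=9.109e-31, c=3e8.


Compton wavelength: h/(m_e*c) = 2.4247e-12 m
d_lambda = 2.4247e-12 * (1 - cos(94.7 deg))
= 2.4247e-12 * 1.081939
= 2.6234e-12 m = 0.002623 nm
lambda' = 0.0229 + 0.002623
= 0.025523 nm

0.025523


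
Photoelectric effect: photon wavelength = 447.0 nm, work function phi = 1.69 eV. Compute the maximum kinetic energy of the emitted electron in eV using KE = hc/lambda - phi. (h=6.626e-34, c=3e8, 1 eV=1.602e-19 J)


E_photon = hc / lambda
= (6.626e-34)(3e8) / (447.0e-9)
= 4.4470e-19 J
= 2.7759 eV
KE = E_photon - phi
= 2.7759 - 1.69
= 1.0859 eV

1.0859


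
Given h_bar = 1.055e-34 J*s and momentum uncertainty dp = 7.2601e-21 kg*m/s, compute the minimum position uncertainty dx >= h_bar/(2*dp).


dx = h_bar / (2 * dp)
= 1.055e-34 / (2 * 7.2601e-21)
= 1.055e-34 / 1.4520e-20
= 7.2657e-15 m

7.2657e-15


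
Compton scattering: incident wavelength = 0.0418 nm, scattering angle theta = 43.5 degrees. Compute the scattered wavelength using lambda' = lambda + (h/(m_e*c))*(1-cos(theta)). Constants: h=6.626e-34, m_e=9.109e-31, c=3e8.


Compton wavelength: h/(m_e*c) = 2.4247e-12 m
d_lambda = 2.4247e-12 * (1 - cos(43.5 deg))
= 2.4247e-12 * 0.274626
= 6.6589e-13 m = 0.000666 nm
lambda' = 0.0418 + 0.000666
= 0.042466 nm

0.042466


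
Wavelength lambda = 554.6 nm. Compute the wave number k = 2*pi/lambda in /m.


k = 2 * pi / lambda
= 6.2832 / (554.6e-9)
= 6.2832 / 5.5460e-07
= 1.1329e+07 /m

1.1329e+07


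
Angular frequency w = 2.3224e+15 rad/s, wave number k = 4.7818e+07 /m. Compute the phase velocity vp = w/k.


vp = w / k
= 2.3224e+15 / 4.7818e+07
= 4.8567e+07 m/s

4.8567e+07


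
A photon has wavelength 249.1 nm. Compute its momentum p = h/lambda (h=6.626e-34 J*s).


p = h / lambda
= 6.626e-34 / (249.1e-9)
= 6.626e-34 / 2.4910e-07
= 2.6600e-27 kg*m/s

2.6600e-27


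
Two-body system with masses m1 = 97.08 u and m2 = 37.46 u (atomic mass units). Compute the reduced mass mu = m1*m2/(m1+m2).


mu = m1 * m2 / (m1 + m2)
= 97.08 * 37.46 / (97.08 + 37.46)
= 3636.6168 / 134.54
= 27.03 u

27.03


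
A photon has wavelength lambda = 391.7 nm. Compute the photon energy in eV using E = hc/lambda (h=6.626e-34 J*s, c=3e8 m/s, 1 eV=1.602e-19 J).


E = hc / lambda
= (6.626e-34)(3e8) / (391.7e-9)
= 1.9878e-25 / 3.9170e-07
= 5.0748e-19 J
Converting to eV: 5.0748e-19 / 1.602e-19
= 3.1678 eV

3.1678


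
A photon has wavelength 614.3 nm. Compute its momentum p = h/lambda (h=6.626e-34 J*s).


p = h / lambda
= 6.626e-34 / (614.3e-9)
= 6.626e-34 / 6.1430e-07
= 1.0786e-27 kg*m/s

1.0786e-27


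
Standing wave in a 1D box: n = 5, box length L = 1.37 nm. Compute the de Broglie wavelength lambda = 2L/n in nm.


lambda = 2L / n
= 2 * 1.37 / 5
= 2.74 / 5
= 0.548 nm

0.548


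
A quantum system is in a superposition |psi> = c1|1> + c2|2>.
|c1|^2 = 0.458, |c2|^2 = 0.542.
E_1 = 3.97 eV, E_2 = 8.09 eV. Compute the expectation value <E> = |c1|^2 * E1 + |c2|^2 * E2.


<E> = |c1|^2 * E1 + |c2|^2 * E2
= 0.458 * 3.97 + 0.542 * 8.09
= 1.8183 + 4.3848
= 6.203 eV

6.203


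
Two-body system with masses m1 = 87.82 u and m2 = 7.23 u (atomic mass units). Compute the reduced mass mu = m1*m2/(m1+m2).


mu = m1 * m2 / (m1 + m2)
= 87.82 * 7.23 / (87.82 + 7.23)
= 634.9386 / 95.05
= 6.68 u

6.68


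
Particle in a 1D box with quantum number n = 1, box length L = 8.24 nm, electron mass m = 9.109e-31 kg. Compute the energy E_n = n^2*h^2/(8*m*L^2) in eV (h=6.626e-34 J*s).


E = n^2 * h^2 / (8 * m * L^2)
= 1^2 * (6.626e-34)^2 / (8 * 9.109e-31 * (8.24e-9)^2)
= 1 * 4.3904e-67 / (8 * 9.109e-31 * 6.7898e-17)
= 8.8734e-22 J
= 0.0055 eV

0.0055


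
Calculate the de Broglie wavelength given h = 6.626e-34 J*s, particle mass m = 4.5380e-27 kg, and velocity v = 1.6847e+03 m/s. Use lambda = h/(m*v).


lambda = h / (m * v)
= 6.626e-34 / (4.5380e-27 * 1.6847e+03)
= 6.626e-34 / 7.6452e-24
= 8.6669e-11 m

8.6669e-11


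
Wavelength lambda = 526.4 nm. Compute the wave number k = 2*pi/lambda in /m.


k = 2 * pi / lambda
= 6.2832 / (526.4e-9)
= 6.2832 / 5.2640e-07
= 1.1936e+07 /m

1.1936e+07


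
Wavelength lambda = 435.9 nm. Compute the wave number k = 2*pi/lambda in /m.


k = 2 * pi / lambda
= 6.2832 / (435.9e-9)
= 6.2832 / 4.3590e-07
= 1.4414e+07 /m

1.4414e+07


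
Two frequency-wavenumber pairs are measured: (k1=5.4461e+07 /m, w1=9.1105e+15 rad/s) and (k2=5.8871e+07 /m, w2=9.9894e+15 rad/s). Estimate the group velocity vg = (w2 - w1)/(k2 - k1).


vg = (w2 - w1) / (k2 - k1)
= (9.9894e+15 - 9.1105e+15) / (5.8871e+07 - 5.4461e+07)
= 8.7890e+14 / 4.4100e+06
= 1.9930e+08 m/s

1.9930e+08


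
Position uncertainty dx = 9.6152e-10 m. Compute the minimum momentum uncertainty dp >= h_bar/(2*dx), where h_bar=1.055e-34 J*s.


dp = h_bar / (2 * dx)
= 1.055e-34 / (2 * 9.6152e-10)
= 1.055e-34 / 1.9230e-09
= 5.4861e-26 kg*m/s

5.4861e-26


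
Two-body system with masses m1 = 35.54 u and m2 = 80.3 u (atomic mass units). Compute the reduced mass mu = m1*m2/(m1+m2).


mu = m1 * m2 / (m1 + m2)
= 35.54 * 80.3 / (35.54 + 80.3)
= 2853.862 / 115.84
= 24.6362 u

24.6362


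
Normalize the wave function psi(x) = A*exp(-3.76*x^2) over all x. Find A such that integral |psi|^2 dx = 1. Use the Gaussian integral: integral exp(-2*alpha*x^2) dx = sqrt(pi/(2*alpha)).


integral |psi|^2 dx = A^2 * sqrt(pi/(2*alpha)) = 1
A^2 = sqrt(2*alpha/pi)
= sqrt(2 * 3.76 / pi)
= 1.547156
A = sqrt(1.547156)
= 1.2438

1.2438


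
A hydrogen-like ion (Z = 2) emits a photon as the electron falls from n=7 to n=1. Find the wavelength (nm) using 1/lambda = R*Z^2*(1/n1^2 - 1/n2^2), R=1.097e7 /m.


1/lambda = R * Z^2 * (1/n1^2 - 1/n2^2)
= 1.097e7 * 2^2 * (1/1^2 - 1/7^2)
= 1.097e7 * 4 * (1.0 - 0.020408)
= 4.2984e+07 /m
lambda = 1 / 4.2984e+07
= 23.2642 nm

23.2642


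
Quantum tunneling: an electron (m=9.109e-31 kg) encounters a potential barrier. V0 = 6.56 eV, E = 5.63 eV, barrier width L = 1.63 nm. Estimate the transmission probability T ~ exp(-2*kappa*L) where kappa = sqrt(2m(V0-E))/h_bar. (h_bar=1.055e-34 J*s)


V0 - E = 0.93 eV = 1.4899e-19 J
kappa = sqrt(2 * m * (V0-E)) / h_bar
= sqrt(2 * 9.109e-31 * 1.4899e-19) / 1.055e-34
= 4.9382e+09 /m
2*kappa*L = 2 * 4.9382e+09 * 1.63e-9
= 16.0986
T = exp(-16.0986) = 1.019683e-07

1.019683e-07


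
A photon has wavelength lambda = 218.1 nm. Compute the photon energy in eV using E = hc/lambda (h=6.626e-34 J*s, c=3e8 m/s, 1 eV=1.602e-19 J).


E = hc / lambda
= (6.626e-34)(3e8) / (218.1e-9)
= 1.9878e-25 / 2.1810e-07
= 9.1142e-19 J
Converting to eV: 9.1142e-19 / 1.602e-19
= 5.6892 eV

5.6892


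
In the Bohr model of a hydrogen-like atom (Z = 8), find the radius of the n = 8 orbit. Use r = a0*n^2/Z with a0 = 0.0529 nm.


r = a0 * n^2 / Z
= 0.0529 * 8^2 / 8
= 0.0529 * 64 / 8
= 0.4232 nm

0.4232


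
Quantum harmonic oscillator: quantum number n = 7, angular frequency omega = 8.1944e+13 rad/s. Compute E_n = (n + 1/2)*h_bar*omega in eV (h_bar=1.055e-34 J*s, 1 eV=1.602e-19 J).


E = (n + 1/2) * h_bar * omega
= (7 + 0.5) * 1.055e-34 * 8.1944e+13
= 7.5 * 8.6451e-21
= 6.4838e-20 J
= 0.4047 eV

0.4047


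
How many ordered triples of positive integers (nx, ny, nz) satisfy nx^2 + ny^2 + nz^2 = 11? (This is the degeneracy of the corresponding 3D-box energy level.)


Enumerate all (nx, ny, nz) with nx^2 + ny^2 + nz^2 = 11:
(1,1,3)
(1,3,1)
(3,1,1)
Total degeneracy = 3

3


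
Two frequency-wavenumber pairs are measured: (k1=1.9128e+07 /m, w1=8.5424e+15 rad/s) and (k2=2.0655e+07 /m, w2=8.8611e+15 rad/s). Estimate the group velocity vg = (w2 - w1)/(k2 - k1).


vg = (w2 - w1) / (k2 - k1)
= (8.8611e+15 - 8.5424e+15) / (2.0655e+07 - 1.9128e+07)
= 3.1870e+14 / 1.5270e+06
= 2.0871e+08 m/s

2.0871e+08


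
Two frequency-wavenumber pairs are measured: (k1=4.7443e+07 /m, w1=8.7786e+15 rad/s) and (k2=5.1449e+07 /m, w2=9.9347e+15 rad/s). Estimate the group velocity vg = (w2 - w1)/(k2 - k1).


vg = (w2 - w1) / (k2 - k1)
= (9.9347e+15 - 8.7786e+15) / (5.1449e+07 - 4.7443e+07)
= 1.1561e+15 / 4.0060e+06
= 2.8859e+08 m/s

2.8859e+08


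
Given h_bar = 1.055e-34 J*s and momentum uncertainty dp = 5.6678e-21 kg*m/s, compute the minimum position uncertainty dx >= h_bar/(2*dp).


dx = h_bar / (2 * dp)
= 1.055e-34 / (2 * 5.6678e-21)
= 1.055e-34 / 1.1336e-20
= 9.3070e-15 m

9.3070e-15


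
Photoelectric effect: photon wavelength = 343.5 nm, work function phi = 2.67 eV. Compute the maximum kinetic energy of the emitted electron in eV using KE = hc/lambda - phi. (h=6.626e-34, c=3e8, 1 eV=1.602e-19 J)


E_photon = hc / lambda
= (6.626e-34)(3e8) / (343.5e-9)
= 5.7869e-19 J
= 3.6123 eV
KE = E_photon - phi
= 3.6123 - 2.67
= 0.9423 eV

0.9423


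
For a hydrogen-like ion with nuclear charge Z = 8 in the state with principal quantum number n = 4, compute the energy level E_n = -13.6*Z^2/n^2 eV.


E_n = -13.6 * Z^2 / n^2
= -13.6 * 8^2 / 4^2
= -13.6 * 64 / 16
= -54.4 eV

-54.4


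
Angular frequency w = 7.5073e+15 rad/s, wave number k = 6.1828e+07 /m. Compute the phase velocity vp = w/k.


vp = w / k
= 7.5073e+15 / 6.1828e+07
= 1.2142e+08 m/s

1.2142e+08


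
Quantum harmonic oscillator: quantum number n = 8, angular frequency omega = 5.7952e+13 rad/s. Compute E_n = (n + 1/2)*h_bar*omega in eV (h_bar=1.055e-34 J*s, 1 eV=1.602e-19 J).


E = (n + 1/2) * h_bar * omega
= (8 + 0.5) * 1.055e-34 * 5.7952e+13
= 8.5 * 6.1139e-21
= 5.1968e-20 J
= 0.3244 eV

0.3244


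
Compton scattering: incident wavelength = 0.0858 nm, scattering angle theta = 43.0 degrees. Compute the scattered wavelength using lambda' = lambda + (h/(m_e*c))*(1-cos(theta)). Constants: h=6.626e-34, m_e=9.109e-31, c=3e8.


Compton wavelength: h/(m_e*c) = 2.4247e-12 m
d_lambda = 2.4247e-12 * (1 - cos(43.0 deg))
= 2.4247e-12 * 0.268646
= 6.5139e-13 m = 0.000651 nm
lambda' = 0.0858 + 0.000651
= 0.086451 nm

0.086451


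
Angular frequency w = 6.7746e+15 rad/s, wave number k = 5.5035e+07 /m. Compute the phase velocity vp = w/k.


vp = w / k
= 6.7746e+15 / 5.5035e+07
= 1.2310e+08 m/s

1.2310e+08


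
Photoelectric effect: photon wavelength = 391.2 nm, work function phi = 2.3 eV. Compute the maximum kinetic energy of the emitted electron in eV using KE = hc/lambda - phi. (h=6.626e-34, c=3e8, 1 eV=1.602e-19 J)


E_photon = hc / lambda
= (6.626e-34)(3e8) / (391.2e-9)
= 5.0813e-19 J
= 3.1718 eV
KE = E_photon - phi
= 3.1718 - 2.3
= 0.8718 eV

0.8718


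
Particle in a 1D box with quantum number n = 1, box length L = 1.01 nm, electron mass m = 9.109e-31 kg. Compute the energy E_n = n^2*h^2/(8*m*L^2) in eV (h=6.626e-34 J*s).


E = n^2 * h^2 / (8 * m * L^2)
= 1^2 * (6.626e-34)^2 / (8 * 9.109e-31 * (1.01e-9)^2)
= 1 * 4.3904e-67 / (8 * 9.109e-31 * 1.0201e-18)
= 5.9061e-20 J
= 0.3687 eV

0.3687


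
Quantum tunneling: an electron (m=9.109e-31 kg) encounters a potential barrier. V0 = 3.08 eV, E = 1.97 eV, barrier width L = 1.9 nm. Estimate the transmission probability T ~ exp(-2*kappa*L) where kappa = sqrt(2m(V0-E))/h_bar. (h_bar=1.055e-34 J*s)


V0 - E = 1.11 eV = 1.7782e-19 J
kappa = sqrt(2 * m * (V0-E)) / h_bar
= sqrt(2 * 9.109e-31 * 1.7782e-19) / 1.055e-34
= 5.3950e+09 /m
2*kappa*L = 2 * 5.3950e+09 * 1.9e-9
= 20.501
T = exp(-20.501) = 1.248951e-09

1.248951e-09


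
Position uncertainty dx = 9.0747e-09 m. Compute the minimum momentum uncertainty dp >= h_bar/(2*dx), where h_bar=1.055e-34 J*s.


dp = h_bar / (2 * dx)
= 1.055e-34 / (2 * 9.0747e-09)
= 1.055e-34 / 1.8149e-08
= 5.8129e-27 kg*m/s

5.8129e-27


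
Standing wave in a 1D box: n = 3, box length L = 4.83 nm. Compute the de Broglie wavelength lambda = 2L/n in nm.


lambda = 2L / n
= 2 * 4.83 / 3
= 9.66 / 3
= 3.22 nm

3.22


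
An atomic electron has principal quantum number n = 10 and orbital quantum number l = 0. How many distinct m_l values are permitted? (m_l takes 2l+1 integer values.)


m_l ranges from -l to +l in integer steps
So m_l goes from -0 to +0
Count = 2l + 1 = 2*0 + 1
= 1

1


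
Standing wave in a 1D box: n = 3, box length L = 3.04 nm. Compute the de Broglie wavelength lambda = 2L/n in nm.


lambda = 2L / n
= 2 * 3.04 / 3
= 6.08 / 3
= 2.0267 nm

2.0267


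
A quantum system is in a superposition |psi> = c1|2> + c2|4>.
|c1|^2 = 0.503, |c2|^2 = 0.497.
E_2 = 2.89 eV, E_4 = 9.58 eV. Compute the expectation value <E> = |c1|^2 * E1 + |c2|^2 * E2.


<E> = |c1|^2 * E1 + |c2|^2 * E2
= 0.503 * 2.89 + 0.497 * 9.58
= 1.4537 + 4.7613
= 6.2149 eV

6.2149


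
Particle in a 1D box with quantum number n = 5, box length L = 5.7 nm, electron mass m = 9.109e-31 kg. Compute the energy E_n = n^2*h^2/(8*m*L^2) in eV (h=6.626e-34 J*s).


E = n^2 * h^2 / (8 * m * L^2)
= 5^2 * (6.626e-34)^2 / (8 * 9.109e-31 * (5.7e-9)^2)
= 25 * 4.3904e-67 / (8 * 9.109e-31 * 3.2490e-17)
= 4.6359e-20 J
= 0.2894 eV

0.2894


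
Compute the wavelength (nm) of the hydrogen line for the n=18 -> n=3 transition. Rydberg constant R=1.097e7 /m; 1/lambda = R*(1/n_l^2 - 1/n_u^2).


1/lambda = R * (1/n_l^2 - 1/n_u^2)
= 1.097e7 * (1/3^2 - 1/18^2)
= 1.097e7 * (0.111111 - 0.003086)
= 1.097e7 * 0.108025
= 1.1850e+06 /m
lambda = 1 / 1.1850e+06 = 843.8599 nm

843.8599


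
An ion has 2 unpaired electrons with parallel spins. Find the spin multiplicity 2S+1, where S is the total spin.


Total spin S = N * (1/2) = 2 * 0.5 = 1.0
Spin multiplicity = 2S + 1
= 2 * 1.0 + 1
= 3

3


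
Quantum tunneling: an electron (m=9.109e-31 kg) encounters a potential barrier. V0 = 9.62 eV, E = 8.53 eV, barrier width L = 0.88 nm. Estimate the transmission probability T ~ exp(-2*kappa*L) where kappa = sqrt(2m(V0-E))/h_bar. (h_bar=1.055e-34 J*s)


V0 - E = 1.09 eV = 1.7462e-19 J
kappa = sqrt(2 * m * (V0-E)) / h_bar
= sqrt(2 * 9.109e-31 * 1.7462e-19) / 1.055e-34
= 5.3462e+09 /m
2*kappa*L = 2 * 5.3462e+09 * 0.88e-9
= 9.4093
T = exp(-9.4093) = 8.196230e-05

8.196230e-05


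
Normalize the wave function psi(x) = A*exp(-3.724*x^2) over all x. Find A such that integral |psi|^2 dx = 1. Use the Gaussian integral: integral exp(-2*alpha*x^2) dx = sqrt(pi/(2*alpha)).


integral |psi|^2 dx = A^2 * sqrt(pi/(2*alpha)) = 1
A^2 = sqrt(2*alpha/pi)
= sqrt(2 * 3.724 / pi)
= 1.539731
A = sqrt(1.539731)
= 1.2409

1.2409


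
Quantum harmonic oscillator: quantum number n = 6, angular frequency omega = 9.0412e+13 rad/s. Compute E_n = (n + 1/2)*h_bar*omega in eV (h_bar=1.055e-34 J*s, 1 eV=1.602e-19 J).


E = (n + 1/2) * h_bar * omega
= (6 + 0.5) * 1.055e-34 * 9.0412e+13
= 6.5 * 9.5385e-21
= 6.2000e-20 J
= 0.387 eV

0.387


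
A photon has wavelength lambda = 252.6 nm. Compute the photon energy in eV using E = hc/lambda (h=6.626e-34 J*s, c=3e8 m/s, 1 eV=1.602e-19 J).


E = hc / lambda
= (6.626e-34)(3e8) / (252.6e-9)
= 1.9878e-25 / 2.5260e-07
= 7.8694e-19 J
Converting to eV: 7.8694e-19 / 1.602e-19
= 4.9122 eV

4.9122


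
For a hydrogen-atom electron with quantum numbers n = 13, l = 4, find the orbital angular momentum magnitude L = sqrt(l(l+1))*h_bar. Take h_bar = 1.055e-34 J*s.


L = sqrt(l*(l+1)) * h_bar
= sqrt(4 * 5) * 1.055e-34
= sqrt(20) * 1.055e-34
= 4.4721 * 1.055e-34
= 4.7181e-34 J*s

4.7181e-34


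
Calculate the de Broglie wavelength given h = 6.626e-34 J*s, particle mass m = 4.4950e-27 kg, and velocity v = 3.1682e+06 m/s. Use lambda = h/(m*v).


lambda = h / (m * v)
= 6.626e-34 / (4.4950e-27 * 3.1682e+06)
= 6.626e-34 / 1.4241e-20
= 4.6527e-14 m

4.6527e-14


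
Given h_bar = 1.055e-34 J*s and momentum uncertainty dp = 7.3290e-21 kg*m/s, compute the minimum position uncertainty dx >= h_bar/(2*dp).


dx = h_bar / (2 * dp)
= 1.055e-34 / (2 * 7.3290e-21)
= 1.055e-34 / 1.4658e-20
= 7.1974e-15 m

7.1974e-15


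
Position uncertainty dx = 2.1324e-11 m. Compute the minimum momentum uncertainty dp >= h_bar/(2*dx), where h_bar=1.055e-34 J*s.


dp = h_bar / (2 * dx)
= 1.055e-34 / (2 * 2.1324e-11)
= 1.055e-34 / 4.2648e-11
= 2.4737e-24 kg*m/s

2.4737e-24


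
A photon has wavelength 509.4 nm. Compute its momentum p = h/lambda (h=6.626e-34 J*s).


p = h / lambda
= 6.626e-34 / (509.4e-9)
= 6.626e-34 / 5.0940e-07
= 1.3007e-27 kg*m/s

1.3007e-27


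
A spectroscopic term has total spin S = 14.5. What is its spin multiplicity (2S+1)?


Spin multiplicity = 2S + 1
= 2 * 14.5 + 1
= 29.0 + 1
= 30

30


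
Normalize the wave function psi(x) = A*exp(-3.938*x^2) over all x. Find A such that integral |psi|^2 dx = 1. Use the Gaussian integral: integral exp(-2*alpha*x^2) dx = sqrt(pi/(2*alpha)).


integral |psi|^2 dx = A^2 * sqrt(pi/(2*alpha)) = 1
A^2 = sqrt(2*alpha/pi)
= sqrt(2 * 3.938 / pi)
= 1.583354
A = sqrt(1.583354)
= 1.2583

1.2583


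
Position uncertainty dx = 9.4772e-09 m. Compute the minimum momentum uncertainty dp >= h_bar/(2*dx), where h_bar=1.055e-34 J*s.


dp = h_bar / (2 * dx)
= 1.055e-34 / (2 * 9.4772e-09)
= 1.055e-34 / 1.8954e-08
= 5.5660e-27 kg*m/s

5.5660e-27


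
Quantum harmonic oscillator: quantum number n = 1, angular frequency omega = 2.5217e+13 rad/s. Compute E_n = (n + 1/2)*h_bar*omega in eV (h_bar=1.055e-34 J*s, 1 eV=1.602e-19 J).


E = (n + 1/2) * h_bar * omega
= (1 + 0.5) * 1.055e-34 * 2.5217e+13
= 1.5 * 2.6604e-21
= 3.9906e-21 J
= 0.0249 eV

0.0249


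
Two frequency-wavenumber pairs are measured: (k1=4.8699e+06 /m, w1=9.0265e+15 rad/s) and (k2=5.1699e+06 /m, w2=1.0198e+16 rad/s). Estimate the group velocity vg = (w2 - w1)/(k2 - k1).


vg = (w2 - w1) / (k2 - k1)
= (1.0198e+16 - 9.0265e+15) / (5.1699e+06 - 4.8699e+06)
= 1.1715e+15 / 3.0000e+05
= 3.9050e+09 m/s

3.9050e+09


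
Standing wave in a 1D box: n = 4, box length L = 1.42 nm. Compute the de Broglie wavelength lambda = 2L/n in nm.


lambda = 2L / n
= 2 * 1.42 / 4
= 2.84 / 4
= 0.71 nm

0.71


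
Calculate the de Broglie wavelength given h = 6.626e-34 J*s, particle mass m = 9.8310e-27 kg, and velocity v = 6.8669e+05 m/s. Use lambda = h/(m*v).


lambda = h / (m * v)
= 6.626e-34 / (9.8310e-27 * 6.8669e+05)
= 6.626e-34 / 6.7508e-21
= 9.8151e-14 m

9.8151e-14


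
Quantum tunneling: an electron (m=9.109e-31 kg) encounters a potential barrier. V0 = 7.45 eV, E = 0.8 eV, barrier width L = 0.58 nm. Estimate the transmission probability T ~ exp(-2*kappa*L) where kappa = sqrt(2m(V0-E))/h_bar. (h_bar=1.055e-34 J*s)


V0 - E = 6.65 eV = 1.0653e-18 J
kappa = sqrt(2 * m * (V0-E)) / h_bar
= sqrt(2 * 9.109e-31 * 1.0653e-18) / 1.055e-34
= 1.3205e+10 /m
2*kappa*L = 2 * 1.3205e+10 * 0.58e-9
= 15.3179
T = exp(-15.3179) = 2.226076e-07

2.226076e-07


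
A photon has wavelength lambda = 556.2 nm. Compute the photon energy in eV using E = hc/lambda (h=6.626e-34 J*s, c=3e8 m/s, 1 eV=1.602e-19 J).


E = hc / lambda
= (6.626e-34)(3e8) / (556.2e-9)
= 1.9878e-25 / 5.5620e-07
= 3.5739e-19 J
Converting to eV: 3.5739e-19 / 1.602e-19
= 2.2309 eV

2.2309


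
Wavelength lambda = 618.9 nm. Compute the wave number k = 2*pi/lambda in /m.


k = 2 * pi / lambda
= 6.2832 / (618.9e-9)
= 6.2832 / 6.1890e-07
= 1.0152e+07 /m

1.0152e+07


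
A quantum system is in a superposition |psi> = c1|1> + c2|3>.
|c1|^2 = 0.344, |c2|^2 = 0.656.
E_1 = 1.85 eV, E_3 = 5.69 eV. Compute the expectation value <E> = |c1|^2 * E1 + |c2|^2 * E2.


<E> = |c1|^2 * E1 + |c2|^2 * E2
= 0.344 * 1.85 + 0.656 * 5.69
= 0.6364 + 3.7326
= 4.369 eV

4.369


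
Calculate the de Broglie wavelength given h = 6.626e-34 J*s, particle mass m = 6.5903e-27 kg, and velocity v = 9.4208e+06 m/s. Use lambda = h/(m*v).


lambda = h / (m * v)
= 6.626e-34 / (6.5903e-27 * 9.4208e+06)
= 6.626e-34 / 6.2086e-20
= 1.0672e-14 m

1.0672e-14


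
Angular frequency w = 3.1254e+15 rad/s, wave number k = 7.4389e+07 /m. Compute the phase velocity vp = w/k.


vp = w / k
= 3.1254e+15 / 7.4389e+07
= 4.2014e+07 m/s

4.2014e+07


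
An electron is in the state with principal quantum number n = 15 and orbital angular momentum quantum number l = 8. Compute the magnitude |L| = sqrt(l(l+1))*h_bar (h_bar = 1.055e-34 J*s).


L = sqrt(l*(l+1)) * h_bar
= sqrt(8 * 9) * 1.055e-34
= sqrt(72) * 1.055e-34
= 8.4853 * 1.055e-34
= 8.9520e-34 J*s

8.9520e-34


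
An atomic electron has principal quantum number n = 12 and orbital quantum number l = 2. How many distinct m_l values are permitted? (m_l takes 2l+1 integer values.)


m_l ranges from -l to +l in integer steps
So m_l goes from -2 to +2
Count = 2l + 1 = 2*2 + 1
= 5

5


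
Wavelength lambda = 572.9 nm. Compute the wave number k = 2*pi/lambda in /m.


k = 2 * pi / lambda
= 6.2832 / (572.9e-9)
= 6.2832 / 5.7290e-07
= 1.0967e+07 /m

1.0967e+07


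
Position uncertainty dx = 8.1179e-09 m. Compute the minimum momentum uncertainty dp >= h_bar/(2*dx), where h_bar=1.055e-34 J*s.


dp = h_bar / (2 * dx)
= 1.055e-34 / (2 * 8.1179e-09)
= 1.055e-34 / 1.6236e-08
= 6.4980e-27 kg*m/s

6.4980e-27


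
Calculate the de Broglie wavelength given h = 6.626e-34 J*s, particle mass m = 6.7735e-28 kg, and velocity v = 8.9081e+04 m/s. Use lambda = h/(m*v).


lambda = h / (m * v)
= 6.626e-34 / (6.7735e-28 * 8.9081e+04)
= 6.626e-34 / 6.0339e-23
= 1.0981e-11 m

1.0981e-11


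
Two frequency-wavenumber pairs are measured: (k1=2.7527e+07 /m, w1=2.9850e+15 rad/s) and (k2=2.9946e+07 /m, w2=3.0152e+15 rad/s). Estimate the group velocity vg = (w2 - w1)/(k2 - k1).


vg = (w2 - w1) / (k2 - k1)
= (3.0152e+15 - 2.9850e+15) / (2.9946e+07 - 2.7527e+07)
= 3.0200e+13 / 2.4190e+06
= 1.2484e+07 m/s

1.2484e+07


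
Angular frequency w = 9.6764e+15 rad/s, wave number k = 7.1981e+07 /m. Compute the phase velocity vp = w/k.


vp = w / k
= 9.6764e+15 / 7.1981e+07
= 1.3443e+08 m/s

1.3443e+08


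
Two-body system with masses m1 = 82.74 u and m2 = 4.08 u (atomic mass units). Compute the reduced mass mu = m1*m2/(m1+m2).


mu = m1 * m2 / (m1 + m2)
= 82.74 * 4.08 / (82.74 + 4.08)
= 337.5792 / 86.82
= 3.8883 u

3.8883


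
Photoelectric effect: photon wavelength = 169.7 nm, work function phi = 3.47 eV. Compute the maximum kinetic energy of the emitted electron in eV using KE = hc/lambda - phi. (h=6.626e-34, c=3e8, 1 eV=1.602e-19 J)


E_photon = hc / lambda
= (6.626e-34)(3e8) / (169.7e-9)
= 1.1714e-18 J
= 7.3119 eV
KE = E_photon - phi
= 7.3119 - 3.47
= 3.8419 eV

3.8419


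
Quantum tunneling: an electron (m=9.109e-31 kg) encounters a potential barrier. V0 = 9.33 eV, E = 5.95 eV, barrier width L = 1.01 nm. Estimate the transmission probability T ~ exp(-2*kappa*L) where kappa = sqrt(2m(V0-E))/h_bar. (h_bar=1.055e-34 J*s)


V0 - E = 3.38 eV = 5.4148e-19 J
kappa = sqrt(2 * m * (V0-E)) / h_bar
= sqrt(2 * 9.109e-31 * 5.4148e-19) / 1.055e-34
= 9.4143e+09 /m
2*kappa*L = 2 * 9.4143e+09 * 1.01e-9
= 19.0169
T = exp(-19.0169) = 5.509112e-09

5.509112e-09


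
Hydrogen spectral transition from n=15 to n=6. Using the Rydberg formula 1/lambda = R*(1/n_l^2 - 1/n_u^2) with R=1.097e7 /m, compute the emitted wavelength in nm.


1/lambda = R * (1/n_l^2 - 1/n_u^2)
= 1.097e7 * (1/6^2 - 1/15^2)
= 1.097e7 * (0.027778 - 0.004444)
= 1.097e7 * 0.023333
= 2.5597e+05 /m
lambda = 1 / 2.5597e+05 = 3906.7587 nm

3906.7587


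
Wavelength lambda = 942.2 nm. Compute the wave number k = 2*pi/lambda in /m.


k = 2 * pi / lambda
= 6.2832 / (942.2e-9)
= 6.2832 / 9.4220e-07
= 6.6686e+06 /m

6.6686e+06


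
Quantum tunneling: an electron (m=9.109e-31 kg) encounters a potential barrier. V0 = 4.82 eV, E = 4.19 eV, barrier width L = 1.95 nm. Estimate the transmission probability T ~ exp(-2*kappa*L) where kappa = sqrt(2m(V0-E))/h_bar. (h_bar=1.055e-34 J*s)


V0 - E = 0.63 eV = 1.0093e-19 J
kappa = sqrt(2 * m * (V0-E)) / h_bar
= sqrt(2 * 9.109e-31 * 1.0093e-19) / 1.055e-34
= 4.0644e+09 /m
2*kappa*L = 2 * 4.0644e+09 * 1.95e-9
= 15.8513
T = exp(-15.8513) = 1.305815e-07

1.305815e-07


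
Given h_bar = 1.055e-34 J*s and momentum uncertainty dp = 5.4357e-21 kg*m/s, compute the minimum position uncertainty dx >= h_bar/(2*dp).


dx = h_bar / (2 * dp)
= 1.055e-34 / (2 * 5.4357e-21)
= 1.055e-34 / 1.0871e-20
= 9.7044e-15 m

9.7044e-15


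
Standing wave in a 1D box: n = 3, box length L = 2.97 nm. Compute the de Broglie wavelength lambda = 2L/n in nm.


lambda = 2L / n
= 2 * 2.97 / 3
= 5.94 / 3
= 1.98 nm

1.98


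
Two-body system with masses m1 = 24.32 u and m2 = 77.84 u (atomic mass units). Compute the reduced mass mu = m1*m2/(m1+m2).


mu = m1 * m2 / (m1 + m2)
= 24.32 * 77.84 / (24.32 + 77.84)
= 1893.0688 / 102.16
= 18.5304 u

18.5304


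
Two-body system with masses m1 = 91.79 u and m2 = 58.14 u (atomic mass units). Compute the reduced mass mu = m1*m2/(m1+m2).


mu = m1 * m2 / (m1 + m2)
= 91.79 * 58.14 / (91.79 + 58.14)
= 5336.6706 / 149.93
= 35.5944 u

35.5944


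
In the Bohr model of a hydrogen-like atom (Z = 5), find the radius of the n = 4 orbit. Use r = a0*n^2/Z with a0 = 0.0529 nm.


r = a0 * n^2 / Z
= 0.0529 * 4^2 / 5
= 0.0529 * 16 / 5
= 0.1693 nm

0.1693


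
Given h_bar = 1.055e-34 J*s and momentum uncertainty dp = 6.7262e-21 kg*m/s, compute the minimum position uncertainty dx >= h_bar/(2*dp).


dx = h_bar / (2 * dp)
= 1.055e-34 / (2 * 6.7262e-21)
= 1.055e-34 / 1.3452e-20
= 7.8425e-15 m

7.8425e-15


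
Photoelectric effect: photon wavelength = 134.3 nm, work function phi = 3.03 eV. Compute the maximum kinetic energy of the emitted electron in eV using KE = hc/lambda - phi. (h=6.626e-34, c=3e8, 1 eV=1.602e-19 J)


E_photon = hc / lambda
= (6.626e-34)(3e8) / (134.3e-9)
= 1.4801e-18 J
= 9.2392 eV
KE = E_photon - phi
= 9.2392 - 3.03
= 6.2092 eV

6.2092


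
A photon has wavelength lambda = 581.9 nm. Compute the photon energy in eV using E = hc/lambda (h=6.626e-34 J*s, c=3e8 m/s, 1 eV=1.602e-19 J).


E = hc / lambda
= (6.626e-34)(3e8) / (581.9e-9)
= 1.9878e-25 / 5.8190e-07
= 3.4161e-19 J
Converting to eV: 3.4161e-19 / 1.602e-19
= 2.1324 eV

2.1324


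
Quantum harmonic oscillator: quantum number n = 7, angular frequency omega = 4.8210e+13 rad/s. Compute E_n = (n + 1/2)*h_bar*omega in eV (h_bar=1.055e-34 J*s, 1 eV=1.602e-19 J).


E = (n + 1/2) * h_bar * omega
= (7 + 0.5) * 1.055e-34 * 4.8210e+13
= 7.5 * 5.0862e-21
= 3.8146e-20 J
= 0.2381 eV

0.2381


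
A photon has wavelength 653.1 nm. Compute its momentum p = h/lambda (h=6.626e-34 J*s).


p = h / lambda
= 6.626e-34 / (653.1e-9)
= 6.626e-34 / 6.5310e-07
= 1.0145e-27 kg*m/s

1.0145e-27


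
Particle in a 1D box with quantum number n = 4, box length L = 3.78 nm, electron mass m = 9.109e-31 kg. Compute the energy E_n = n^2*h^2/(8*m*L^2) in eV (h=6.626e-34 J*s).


E = n^2 * h^2 / (8 * m * L^2)
= 4^2 * (6.626e-34)^2 / (8 * 9.109e-31 * (3.78e-9)^2)
= 16 * 4.3904e-67 / (8 * 9.109e-31 * 1.4288e-17)
= 6.7465e-20 J
= 0.4211 eV

0.4211


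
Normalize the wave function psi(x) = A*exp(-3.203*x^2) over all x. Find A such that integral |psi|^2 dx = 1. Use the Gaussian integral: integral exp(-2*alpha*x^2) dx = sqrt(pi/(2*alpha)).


integral |psi|^2 dx = A^2 * sqrt(pi/(2*alpha)) = 1
A^2 = sqrt(2*alpha/pi)
= sqrt(2 * 3.203 / pi)
= 1.427968
A = sqrt(1.427968)
= 1.195

1.195


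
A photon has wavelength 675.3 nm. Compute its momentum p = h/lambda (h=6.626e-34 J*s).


p = h / lambda
= 6.626e-34 / (675.3e-9)
= 6.626e-34 / 6.7530e-07
= 9.8119e-28 kg*m/s

9.8119e-28


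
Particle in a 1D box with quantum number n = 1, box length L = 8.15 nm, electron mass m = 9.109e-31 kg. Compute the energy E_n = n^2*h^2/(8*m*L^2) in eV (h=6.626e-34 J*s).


E = n^2 * h^2 / (8 * m * L^2)
= 1^2 * (6.626e-34)^2 / (8 * 9.109e-31 * (8.15e-9)^2)
= 1 * 4.3904e-67 / (8 * 9.109e-31 * 6.6423e-17)
= 9.0704e-22 J
= 0.0057 eV

0.0057


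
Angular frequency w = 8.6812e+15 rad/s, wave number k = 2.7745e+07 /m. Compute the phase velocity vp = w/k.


vp = w / k
= 8.6812e+15 / 2.7745e+07
= 3.1289e+08 m/s

3.1289e+08


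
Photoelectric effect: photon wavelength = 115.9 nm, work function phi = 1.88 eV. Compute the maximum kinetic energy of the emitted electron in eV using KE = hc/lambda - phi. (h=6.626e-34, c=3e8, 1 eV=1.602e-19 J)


E_photon = hc / lambda
= (6.626e-34)(3e8) / (115.9e-9)
= 1.7151e-18 J
= 10.706 eV
KE = E_photon - phi
= 10.706 - 1.88
= 8.826 eV

8.826


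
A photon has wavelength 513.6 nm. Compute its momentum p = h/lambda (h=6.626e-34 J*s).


p = h / lambda
= 6.626e-34 / (513.6e-9)
= 6.626e-34 / 5.1360e-07
= 1.2901e-27 kg*m/s

1.2901e-27


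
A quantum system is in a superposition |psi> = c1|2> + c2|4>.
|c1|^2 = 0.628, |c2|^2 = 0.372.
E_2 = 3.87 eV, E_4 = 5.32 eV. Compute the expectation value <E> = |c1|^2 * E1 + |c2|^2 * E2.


<E> = |c1|^2 * E1 + |c2|^2 * E2
= 0.628 * 3.87 + 0.372 * 5.32
= 2.4304 + 1.979
= 4.4094 eV

4.4094


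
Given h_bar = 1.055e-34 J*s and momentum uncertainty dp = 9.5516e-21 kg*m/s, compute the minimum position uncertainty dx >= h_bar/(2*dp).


dx = h_bar / (2 * dp)
= 1.055e-34 / (2 * 9.5516e-21)
= 1.055e-34 / 1.9103e-20
= 5.5226e-15 m

5.5226e-15


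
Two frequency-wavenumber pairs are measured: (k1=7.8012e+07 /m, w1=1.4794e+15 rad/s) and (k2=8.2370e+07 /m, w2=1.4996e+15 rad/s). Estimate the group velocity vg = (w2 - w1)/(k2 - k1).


vg = (w2 - w1) / (k2 - k1)
= (1.4996e+15 - 1.4794e+15) / (8.2370e+07 - 7.8012e+07)
= 2.0200e+13 / 4.3580e+06
= 4.6352e+06 m/s

4.6352e+06


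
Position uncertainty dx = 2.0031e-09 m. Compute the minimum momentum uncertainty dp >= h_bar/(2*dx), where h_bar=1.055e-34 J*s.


dp = h_bar / (2 * dx)
= 1.055e-34 / (2 * 2.0031e-09)
= 1.055e-34 / 4.0062e-09
= 2.6334e-26 kg*m/s

2.6334e-26


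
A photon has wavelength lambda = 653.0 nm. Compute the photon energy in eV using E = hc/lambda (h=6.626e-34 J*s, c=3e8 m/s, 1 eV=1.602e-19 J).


E = hc / lambda
= (6.626e-34)(3e8) / (653.0e-9)
= 1.9878e-25 / 6.5300e-07
= 3.0441e-19 J
Converting to eV: 3.0441e-19 / 1.602e-19
= 1.9002 eV

1.9002


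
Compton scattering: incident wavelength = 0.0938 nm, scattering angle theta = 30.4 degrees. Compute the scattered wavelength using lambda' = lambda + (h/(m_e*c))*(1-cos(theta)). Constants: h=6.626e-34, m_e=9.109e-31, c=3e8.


Compton wavelength: h/(m_e*c) = 2.4247e-12 m
d_lambda = 2.4247e-12 * (1 - cos(30.4 deg))
= 2.4247e-12 * 0.137486
= 3.3336e-13 m = 0.000333 nm
lambda' = 0.0938 + 0.000333
= 0.094133 nm

0.094133


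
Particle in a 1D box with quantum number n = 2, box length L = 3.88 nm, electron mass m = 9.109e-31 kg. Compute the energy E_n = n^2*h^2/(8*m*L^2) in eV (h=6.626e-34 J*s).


E = n^2 * h^2 / (8 * m * L^2)
= 2^2 * (6.626e-34)^2 / (8 * 9.109e-31 * (3.88e-9)^2)
= 4 * 4.3904e-67 / (8 * 9.109e-31 * 1.5054e-17)
= 1.6008e-20 J
= 0.0999 eV

0.0999


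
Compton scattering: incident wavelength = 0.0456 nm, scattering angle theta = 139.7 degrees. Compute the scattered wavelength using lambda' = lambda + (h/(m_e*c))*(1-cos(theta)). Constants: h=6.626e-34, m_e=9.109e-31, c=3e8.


Compton wavelength: h/(m_e*c) = 2.4247e-12 m
d_lambda = 2.4247e-12 * (1 - cos(139.7 deg))
= 2.4247e-12 * 1.762668
= 4.2740e-12 m = 0.004274 nm
lambda' = 0.0456 + 0.004274
= 0.049874 nm

0.049874


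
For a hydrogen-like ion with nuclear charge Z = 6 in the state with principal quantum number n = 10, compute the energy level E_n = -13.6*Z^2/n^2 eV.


E_n = -13.6 * Z^2 / n^2
= -13.6 * 6^2 / 10^2
= -13.6 * 36 / 100
= -4.896 eV

-4.896


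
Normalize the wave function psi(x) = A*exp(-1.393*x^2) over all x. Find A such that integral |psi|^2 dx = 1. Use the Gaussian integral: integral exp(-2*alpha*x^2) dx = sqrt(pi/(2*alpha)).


integral |psi|^2 dx = A^2 * sqrt(pi/(2*alpha)) = 1
A^2 = sqrt(2*alpha/pi)
= sqrt(2 * 1.393 / pi)
= 0.941707
A = sqrt(0.941707)
= 0.9704

0.9704


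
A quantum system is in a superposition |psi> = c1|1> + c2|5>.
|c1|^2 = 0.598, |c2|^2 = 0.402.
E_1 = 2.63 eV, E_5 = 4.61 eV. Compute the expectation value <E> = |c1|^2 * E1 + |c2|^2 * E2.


<E> = |c1|^2 * E1 + |c2|^2 * E2
= 0.598 * 2.63 + 0.402 * 4.61
= 1.5727 + 1.8532
= 3.426 eV

3.426


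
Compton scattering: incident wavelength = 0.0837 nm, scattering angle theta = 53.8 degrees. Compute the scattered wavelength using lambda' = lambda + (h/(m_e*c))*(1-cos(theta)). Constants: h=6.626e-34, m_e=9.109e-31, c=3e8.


Compton wavelength: h/(m_e*c) = 2.4247e-12 m
d_lambda = 2.4247e-12 * (1 - cos(53.8 deg))
= 2.4247e-12 * 0.409394
= 9.9266e-13 m = 0.000993 nm
lambda' = 0.0837 + 0.000993
= 0.084693 nm

0.084693


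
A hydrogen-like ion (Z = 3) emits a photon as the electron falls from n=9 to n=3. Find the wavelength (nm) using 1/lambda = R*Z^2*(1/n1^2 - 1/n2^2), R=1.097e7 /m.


1/lambda = R * Z^2 * (1/n1^2 - 1/n2^2)
= 1.097e7 * 3^2 * (1/3^2 - 1/9^2)
= 1.097e7 * 9 * (0.111111 - 0.012346)
= 9.7511e+06 /m
lambda = 1 / 9.7511e+06
= 102.5524 nm

102.5524


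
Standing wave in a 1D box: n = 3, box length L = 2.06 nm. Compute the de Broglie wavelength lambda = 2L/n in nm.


lambda = 2L / n
= 2 * 2.06 / 3
= 4.12 / 3
= 1.3733 nm

1.3733


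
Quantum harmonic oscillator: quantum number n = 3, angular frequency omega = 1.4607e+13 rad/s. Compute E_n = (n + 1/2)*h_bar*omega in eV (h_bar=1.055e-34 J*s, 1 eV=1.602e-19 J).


E = (n + 1/2) * h_bar * omega
= (3 + 0.5) * 1.055e-34 * 1.4607e+13
= 3.5 * 1.5410e-21
= 5.3936e-21 J
= 0.0337 eV

0.0337


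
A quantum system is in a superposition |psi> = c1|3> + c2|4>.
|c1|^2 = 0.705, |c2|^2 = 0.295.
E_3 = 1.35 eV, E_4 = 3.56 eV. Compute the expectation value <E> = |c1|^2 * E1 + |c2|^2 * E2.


<E> = |c1|^2 * E1 + |c2|^2 * E2
= 0.705 * 1.35 + 0.295 * 3.56
= 0.9517 + 1.0502
= 2.0019 eV

2.0019


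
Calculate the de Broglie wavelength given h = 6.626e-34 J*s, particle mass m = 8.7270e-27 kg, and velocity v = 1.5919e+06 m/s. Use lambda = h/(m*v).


lambda = h / (m * v)
= 6.626e-34 / (8.7270e-27 * 1.5919e+06)
= 6.626e-34 / 1.3893e-20
= 4.7695e-14 m

4.7695e-14


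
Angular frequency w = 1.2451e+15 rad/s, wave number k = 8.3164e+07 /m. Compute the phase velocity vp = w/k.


vp = w / k
= 1.2451e+15 / 8.3164e+07
= 1.4972e+07 m/s

1.4972e+07


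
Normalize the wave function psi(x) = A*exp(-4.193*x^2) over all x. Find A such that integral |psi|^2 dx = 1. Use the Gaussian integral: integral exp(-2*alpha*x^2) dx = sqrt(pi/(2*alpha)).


integral |psi|^2 dx = A^2 * sqrt(pi/(2*alpha)) = 1
A^2 = sqrt(2*alpha/pi)
= sqrt(2 * 4.193 / pi)
= 1.633814
A = sqrt(1.633814)
= 1.2782

1.2782


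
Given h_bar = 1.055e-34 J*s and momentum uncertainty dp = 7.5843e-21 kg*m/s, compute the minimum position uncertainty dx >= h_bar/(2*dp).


dx = h_bar / (2 * dp)
= 1.055e-34 / (2 * 7.5843e-21)
= 1.055e-34 / 1.5169e-20
= 6.9552e-15 m

6.9552e-15


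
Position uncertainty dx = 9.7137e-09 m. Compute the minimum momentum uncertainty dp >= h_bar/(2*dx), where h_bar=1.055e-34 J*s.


dp = h_bar / (2 * dx)
= 1.055e-34 / (2 * 9.7137e-09)
= 1.055e-34 / 1.9427e-08
= 5.4305e-27 kg*m/s

5.4305e-27


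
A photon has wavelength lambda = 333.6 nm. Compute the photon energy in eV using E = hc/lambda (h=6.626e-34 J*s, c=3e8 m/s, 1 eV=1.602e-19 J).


E = hc / lambda
= (6.626e-34)(3e8) / (333.6e-9)
= 1.9878e-25 / 3.3360e-07
= 5.9586e-19 J
Converting to eV: 5.9586e-19 / 1.602e-19
= 3.7195 eV

3.7195


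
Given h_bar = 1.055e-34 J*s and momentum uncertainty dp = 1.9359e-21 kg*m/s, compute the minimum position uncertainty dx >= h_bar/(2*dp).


dx = h_bar / (2 * dp)
= 1.055e-34 / (2 * 1.9359e-21)
= 1.055e-34 / 3.8718e-21
= 2.7248e-14 m

2.7248e-14


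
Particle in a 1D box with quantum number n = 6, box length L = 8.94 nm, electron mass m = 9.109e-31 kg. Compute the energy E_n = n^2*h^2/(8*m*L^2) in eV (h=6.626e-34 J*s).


E = n^2 * h^2 / (8 * m * L^2)
= 6^2 * (6.626e-34)^2 / (8 * 9.109e-31 * (8.94e-9)^2)
= 36 * 4.3904e-67 / (8 * 9.109e-31 * 7.9924e-17)
= 2.7137e-20 J
= 0.1694 eV

0.1694


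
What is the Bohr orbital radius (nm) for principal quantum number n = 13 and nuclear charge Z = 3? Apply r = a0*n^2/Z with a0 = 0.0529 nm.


r = a0 * n^2 / Z
= 0.0529 * 13^2 / 3
= 0.0529 * 169 / 3
= 2.98 nm

2.98


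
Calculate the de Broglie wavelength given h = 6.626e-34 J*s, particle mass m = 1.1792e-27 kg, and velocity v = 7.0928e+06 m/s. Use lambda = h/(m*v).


lambda = h / (m * v)
= 6.626e-34 / (1.1792e-27 * 7.0928e+06)
= 6.626e-34 / 8.3638e-21
= 7.9222e-14 m

7.9222e-14


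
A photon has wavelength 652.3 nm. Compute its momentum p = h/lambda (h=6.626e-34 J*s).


p = h / lambda
= 6.626e-34 / (652.3e-9)
= 6.626e-34 / 6.5230e-07
= 1.0158e-27 kg*m/s

1.0158e-27


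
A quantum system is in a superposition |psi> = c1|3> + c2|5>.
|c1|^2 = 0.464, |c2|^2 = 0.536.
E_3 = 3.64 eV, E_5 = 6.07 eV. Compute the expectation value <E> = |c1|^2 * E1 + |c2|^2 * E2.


<E> = |c1|^2 * E1 + |c2|^2 * E2
= 0.464 * 3.64 + 0.536 * 6.07
= 1.689 + 3.2535
= 4.9425 eV

4.9425


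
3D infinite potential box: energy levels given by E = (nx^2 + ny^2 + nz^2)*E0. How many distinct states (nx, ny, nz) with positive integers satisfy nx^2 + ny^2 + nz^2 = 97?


Enumerate all (nx, ny, nz) with nx^2 + ny^2 + nz^2 = 97:
(5,6,6)
(6,5,6)
(6,6,5)
Total degeneracy = 3

3


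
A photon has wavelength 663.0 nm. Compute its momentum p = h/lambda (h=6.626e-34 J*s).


p = h / lambda
= 6.626e-34 / (663.0e-9)
= 6.626e-34 / 6.6300e-07
= 9.9940e-28 kg*m/s

9.9940e-28


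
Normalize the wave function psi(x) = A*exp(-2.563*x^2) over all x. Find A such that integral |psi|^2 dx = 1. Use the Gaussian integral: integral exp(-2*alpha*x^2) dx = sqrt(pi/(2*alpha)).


integral |psi|^2 dx = A^2 * sqrt(pi/(2*alpha)) = 1
A^2 = sqrt(2*alpha/pi)
= sqrt(2 * 2.563 / pi)
= 1.277363
A = sqrt(1.277363)
= 1.1302

1.1302


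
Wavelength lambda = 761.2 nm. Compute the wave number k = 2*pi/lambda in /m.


k = 2 * pi / lambda
= 6.2832 / (761.2e-9)
= 6.2832 / 7.6120e-07
= 8.2543e+06 /m

8.2543e+06


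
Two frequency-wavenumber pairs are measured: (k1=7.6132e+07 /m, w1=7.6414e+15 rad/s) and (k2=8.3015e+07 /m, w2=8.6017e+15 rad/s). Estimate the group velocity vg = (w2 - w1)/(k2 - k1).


vg = (w2 - w1) / (k2 - k1)
= (8.6017e+15 - 7.6414e+15) / (8.3015e+07 - 7.6132e+07)
= 9.6030e+14 / 6.8830e+06
= 1.3952e+08 m/s

1.3952e+08


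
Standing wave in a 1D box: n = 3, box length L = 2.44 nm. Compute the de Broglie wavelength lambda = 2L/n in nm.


lambda = 2L / n
= 2 * 2.44 / 3
= 4.88 / 3
= 1.6267 nm

1.6267


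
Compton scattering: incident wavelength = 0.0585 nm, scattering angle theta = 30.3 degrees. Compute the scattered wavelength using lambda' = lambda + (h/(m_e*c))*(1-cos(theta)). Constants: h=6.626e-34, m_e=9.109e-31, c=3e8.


Compton wavelength: h/(m_e*c) = 2.4247e-12 m
d_lambda = 2.4247e-12 * (1 - cos(30.3 deg))
= 2.4247e-12 * 0.136604
= 3.3123e-13 m = 0.000331 nm
lambda' = 0.0585 + 0.000331
= 0.058831 nm

0.058831


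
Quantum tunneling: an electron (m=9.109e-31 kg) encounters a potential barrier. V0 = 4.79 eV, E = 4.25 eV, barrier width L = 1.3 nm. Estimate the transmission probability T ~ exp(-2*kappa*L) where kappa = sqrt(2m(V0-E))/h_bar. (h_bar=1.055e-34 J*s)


V0 - E = 0.54 eV = 8.6508e-20 J
kappa = sqrt(2 * m * (V0-E)) / h_bar
= sqrt(2 * 9.109e-31 * 8.6508e-20) / 1.055e-34
= 3.7629e+09 /m
2*kappa*L = 2 * 3.7629e+09 * 1.3e-9
= 9.7836
T = exp(-9.7836) = 5.636763e-05

5.636763e-05
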